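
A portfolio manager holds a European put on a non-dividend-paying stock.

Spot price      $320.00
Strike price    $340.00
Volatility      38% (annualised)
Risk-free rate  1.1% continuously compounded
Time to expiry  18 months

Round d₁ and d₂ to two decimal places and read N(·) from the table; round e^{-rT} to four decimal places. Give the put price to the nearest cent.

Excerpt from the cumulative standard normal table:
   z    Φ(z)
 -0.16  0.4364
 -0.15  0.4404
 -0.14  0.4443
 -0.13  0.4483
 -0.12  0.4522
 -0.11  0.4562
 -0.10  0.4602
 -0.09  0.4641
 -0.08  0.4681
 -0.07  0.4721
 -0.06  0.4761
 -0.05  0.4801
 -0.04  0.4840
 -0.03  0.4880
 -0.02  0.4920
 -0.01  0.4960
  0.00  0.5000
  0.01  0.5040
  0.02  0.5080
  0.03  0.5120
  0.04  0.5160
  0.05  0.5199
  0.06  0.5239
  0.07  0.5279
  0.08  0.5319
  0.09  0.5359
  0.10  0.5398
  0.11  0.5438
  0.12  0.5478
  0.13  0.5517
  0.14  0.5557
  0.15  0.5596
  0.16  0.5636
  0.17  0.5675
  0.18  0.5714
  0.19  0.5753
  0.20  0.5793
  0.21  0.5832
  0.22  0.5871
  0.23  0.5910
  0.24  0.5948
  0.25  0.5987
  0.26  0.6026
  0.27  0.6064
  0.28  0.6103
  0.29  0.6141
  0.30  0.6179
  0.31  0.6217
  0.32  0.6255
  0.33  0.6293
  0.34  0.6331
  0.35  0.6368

T = 1.5;  σ√T = 0.4654
d₁ = [ln(320/340) + (0.011 + 0.38²/2)·1.5] / 0.4654 = [-0.0606 + 0.1248] / 0.4654 = 0.1379 ≈ 0.14
d₂ = d₁ − σ√T = 0.1379 − 0.4654 = -0.3275 ≈ -0.33
exp(−rT) = exp(−0.011·1.5) = 0.9836
N(−d₂) = N(0.33) = 0.6293;  N(−d₁) = N(-0.14) = 0.4443
P = 340·0.9836·0.6293 − 320·0.4443 = 210.4530 − 142.1760 = 68.2770

$68.28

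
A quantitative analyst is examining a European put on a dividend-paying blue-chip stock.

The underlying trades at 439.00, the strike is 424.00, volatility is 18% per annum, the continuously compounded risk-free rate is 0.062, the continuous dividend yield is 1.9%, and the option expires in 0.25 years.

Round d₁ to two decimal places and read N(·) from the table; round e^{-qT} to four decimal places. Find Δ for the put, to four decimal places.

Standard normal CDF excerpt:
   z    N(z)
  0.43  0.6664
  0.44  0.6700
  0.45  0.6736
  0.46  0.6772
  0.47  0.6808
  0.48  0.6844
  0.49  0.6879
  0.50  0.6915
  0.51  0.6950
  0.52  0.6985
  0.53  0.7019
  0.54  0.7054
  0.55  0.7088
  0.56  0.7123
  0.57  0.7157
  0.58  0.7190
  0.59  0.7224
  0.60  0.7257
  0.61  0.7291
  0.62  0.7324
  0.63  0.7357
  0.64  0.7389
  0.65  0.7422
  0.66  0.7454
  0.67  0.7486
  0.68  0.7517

σ√T = 0.18 × 0.5000 = 0.0900
d₁ = [ln(439/424) + (0.062 − 0.019 + 0.18²/2)·0.25] / 0.0900 = [0.0348 + 0.0148] / 0.0900 = 0.5507 which rounds to 0.55
N(d₁) = N(0.55) = 0.7088
Δ_put = e^(−qT)·(N(d₁) − 1) = 0.9953·(0.7088 − 1) = -0.2898

-0.2898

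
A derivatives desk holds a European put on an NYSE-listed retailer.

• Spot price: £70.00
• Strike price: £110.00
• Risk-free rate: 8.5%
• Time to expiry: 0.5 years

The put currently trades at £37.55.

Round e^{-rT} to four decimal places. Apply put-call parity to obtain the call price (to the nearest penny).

e^(−rT) = e^(−0.085·0.5) = 0.9584
Put-call parity: C − P = S − K·e^(−rT) = 70 − 110·0.9584 = 70 − 105.4240 = -35.4240
C = P + (C − P) = 37.55 + (-35.4240) = 2.1260

£2.13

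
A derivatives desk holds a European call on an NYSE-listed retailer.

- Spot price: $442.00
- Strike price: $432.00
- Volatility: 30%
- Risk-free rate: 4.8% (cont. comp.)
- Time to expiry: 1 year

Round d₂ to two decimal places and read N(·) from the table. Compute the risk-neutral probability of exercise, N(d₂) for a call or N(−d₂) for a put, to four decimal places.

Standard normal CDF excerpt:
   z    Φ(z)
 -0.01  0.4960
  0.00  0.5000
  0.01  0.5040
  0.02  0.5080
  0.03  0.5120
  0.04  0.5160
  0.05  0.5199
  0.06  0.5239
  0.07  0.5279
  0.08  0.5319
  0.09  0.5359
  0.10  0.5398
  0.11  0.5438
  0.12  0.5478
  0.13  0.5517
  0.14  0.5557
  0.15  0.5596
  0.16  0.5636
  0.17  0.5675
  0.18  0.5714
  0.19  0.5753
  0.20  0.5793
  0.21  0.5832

0.5359

T = 1;  σ√T = 0.3000
d₁ = [ln(442/432) + (0.048 + ½·0.3²)·1] / (σ√T) = (0.0229 + 0.0930) / 0.3000 = 0.3863 → 0.39
d₂ = 0.3863 − 0.3000 = 0.0863 → 0.09
Pr(exercise) under Q = N(d₂) = 0.5359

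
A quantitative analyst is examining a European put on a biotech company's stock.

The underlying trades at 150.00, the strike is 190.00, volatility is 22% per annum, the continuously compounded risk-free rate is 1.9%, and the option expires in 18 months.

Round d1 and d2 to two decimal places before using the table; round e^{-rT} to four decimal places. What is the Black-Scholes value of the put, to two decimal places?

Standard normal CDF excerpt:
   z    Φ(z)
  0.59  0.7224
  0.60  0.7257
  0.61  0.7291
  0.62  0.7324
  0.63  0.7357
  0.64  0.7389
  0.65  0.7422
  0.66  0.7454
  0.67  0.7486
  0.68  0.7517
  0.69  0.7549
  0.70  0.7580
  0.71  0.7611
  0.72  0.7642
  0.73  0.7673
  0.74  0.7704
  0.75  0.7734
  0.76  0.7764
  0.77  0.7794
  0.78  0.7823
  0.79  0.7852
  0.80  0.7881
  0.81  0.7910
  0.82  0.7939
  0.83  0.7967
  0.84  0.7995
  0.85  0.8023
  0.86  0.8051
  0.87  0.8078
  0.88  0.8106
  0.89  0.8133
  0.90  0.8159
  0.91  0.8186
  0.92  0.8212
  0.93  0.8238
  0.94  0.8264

σ√T = 0.22·√1.5 = 0.2694
d₁ = [ln(150/190) + (0.019 + 0.22²/2)·1.5] / 0.2694 = [-0.2364 + 0.0648] / 0.2694 = -0.6368 ⇒ -0.64
d₂ = d₁ − σ√T = -0.6368 − 0.2694 = -0.9063 ⇒ -0.91
exp(−rT) = exp(−0.019·1.5) = 0.9719
P = 190·0.9719·N(0.91) − 150·N(0.64) = 190·0.9719·0.8186 − 150·0.7389 = 151.1635 − 110.8350 = 40.3285

40.33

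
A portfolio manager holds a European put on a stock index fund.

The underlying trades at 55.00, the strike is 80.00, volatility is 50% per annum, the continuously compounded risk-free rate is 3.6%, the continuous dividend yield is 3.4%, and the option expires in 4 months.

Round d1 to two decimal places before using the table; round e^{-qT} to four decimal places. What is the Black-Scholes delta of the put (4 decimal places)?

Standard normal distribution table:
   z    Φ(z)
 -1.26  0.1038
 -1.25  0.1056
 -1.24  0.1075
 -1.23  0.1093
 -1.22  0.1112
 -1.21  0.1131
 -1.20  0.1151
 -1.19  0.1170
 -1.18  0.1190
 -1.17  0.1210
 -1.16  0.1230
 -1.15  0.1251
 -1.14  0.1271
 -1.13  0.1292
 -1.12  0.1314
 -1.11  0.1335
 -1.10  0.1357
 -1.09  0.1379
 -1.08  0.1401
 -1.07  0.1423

-0.8650

T = 0.3333;  σ√T = 0.2887
ln(S/K) + (r − q + σ²/2)T = ln(55/80) + (0.036 − 0.034 + 0.5²/2)·0.3333 = -0.3747 + 0.0423 = -0.3324
d₁ = -0.3324 / 0.2887 = -1.1513 → -1.15
N(d₁) = N(-1.15) = 0.1251
Δ_put = e^(−qT)·(N(d₁) − 1) = 0.9887·(0.1251 − 1) = -0.8650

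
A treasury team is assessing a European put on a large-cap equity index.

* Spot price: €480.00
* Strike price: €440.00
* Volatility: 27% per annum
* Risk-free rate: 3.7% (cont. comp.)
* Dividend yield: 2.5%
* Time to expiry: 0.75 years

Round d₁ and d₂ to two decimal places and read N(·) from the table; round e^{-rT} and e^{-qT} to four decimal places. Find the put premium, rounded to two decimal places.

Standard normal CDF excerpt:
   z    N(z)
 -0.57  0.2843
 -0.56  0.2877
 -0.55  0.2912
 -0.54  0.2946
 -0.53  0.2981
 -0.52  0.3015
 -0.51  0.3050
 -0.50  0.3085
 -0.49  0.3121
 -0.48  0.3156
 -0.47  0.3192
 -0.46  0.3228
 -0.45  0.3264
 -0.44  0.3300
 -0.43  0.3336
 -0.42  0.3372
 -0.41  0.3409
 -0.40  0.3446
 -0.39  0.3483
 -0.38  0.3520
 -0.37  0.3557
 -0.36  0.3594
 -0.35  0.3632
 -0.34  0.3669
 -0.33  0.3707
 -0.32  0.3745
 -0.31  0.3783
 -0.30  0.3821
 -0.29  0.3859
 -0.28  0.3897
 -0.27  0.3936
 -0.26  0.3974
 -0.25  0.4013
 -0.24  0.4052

€24.72

σ√T = 0.27 × 0.8660 = 0.2338
ln(S/K) + (r − q + σ²/2)T = ln(480/440) + (0.037 − 0.025 + 0.27²/2)·0.75 = 0.0870 + 0.0363 = 0.1233
d₁ = 0.1233 / 0.2338 = 0.5275 ≈ 0.53
d₂ = d₁ − σ√T = 0.5275 − 0.2338 = 0.2937 ≈ 0.29
exp(−qT) = exp(−0.025·0.75) = 0.9814;  exp(−rT) = exp(−0.037·0.75) = 0.9726
N(−d₂) = N(-0.29) = 0.3859;  N(−d₁) = N(-0.53) = 0.2981
P = 440·0.9726·0.3859 − 480·0.9814·0.2981 = 165.1436 − 140.4266 = 24.7170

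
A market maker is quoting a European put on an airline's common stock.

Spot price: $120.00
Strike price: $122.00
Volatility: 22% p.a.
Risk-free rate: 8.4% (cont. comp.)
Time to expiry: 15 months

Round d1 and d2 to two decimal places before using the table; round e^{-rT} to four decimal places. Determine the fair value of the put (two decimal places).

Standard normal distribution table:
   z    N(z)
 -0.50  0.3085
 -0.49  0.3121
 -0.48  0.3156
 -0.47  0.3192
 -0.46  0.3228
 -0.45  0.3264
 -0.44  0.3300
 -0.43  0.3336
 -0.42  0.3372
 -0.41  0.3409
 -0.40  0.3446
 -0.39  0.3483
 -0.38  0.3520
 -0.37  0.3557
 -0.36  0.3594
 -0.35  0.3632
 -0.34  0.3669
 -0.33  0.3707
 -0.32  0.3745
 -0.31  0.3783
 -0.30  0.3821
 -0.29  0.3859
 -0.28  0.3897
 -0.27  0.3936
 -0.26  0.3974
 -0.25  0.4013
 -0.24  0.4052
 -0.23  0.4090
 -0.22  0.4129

T = 1.25;  σ√T = 0.2460
d₁ = [ln(120/122) + (0.084 + 0.22²/2)·1.25] / 0.2460 = [-0.0165 + 0.1353] / 0.2460 = 0.4827 ≈ 0.48
d₂ = d₁ − σ√T = 0.4827 − 0.2460 = 0.2367 ≈ 0.24
exp(−rT) = exp(−0.084·1.25) = 0.9003
N(−d₂) = N(-0.24) = 0.4052;  N(−d₁) = N(-0.48) = 0.3156
P = 122·0.9003·0.4052 − 120·0.3156 = 44.5058 − 37.8720 = 6.6338

$6.63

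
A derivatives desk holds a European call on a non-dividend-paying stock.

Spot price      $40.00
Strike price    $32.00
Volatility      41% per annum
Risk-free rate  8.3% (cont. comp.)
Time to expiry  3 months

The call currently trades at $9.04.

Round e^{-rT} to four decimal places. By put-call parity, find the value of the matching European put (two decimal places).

$0.38

e^(−rT) = e^(−0.083·0.25) = 0.9795
Put-call parity: C − P = S − K·e^(−rT) = 40 − 32·0.9795 = 40 − 31.3440 = 8.6560
P = C − (C − P) = 9.04 − (8.6560) = 0.3840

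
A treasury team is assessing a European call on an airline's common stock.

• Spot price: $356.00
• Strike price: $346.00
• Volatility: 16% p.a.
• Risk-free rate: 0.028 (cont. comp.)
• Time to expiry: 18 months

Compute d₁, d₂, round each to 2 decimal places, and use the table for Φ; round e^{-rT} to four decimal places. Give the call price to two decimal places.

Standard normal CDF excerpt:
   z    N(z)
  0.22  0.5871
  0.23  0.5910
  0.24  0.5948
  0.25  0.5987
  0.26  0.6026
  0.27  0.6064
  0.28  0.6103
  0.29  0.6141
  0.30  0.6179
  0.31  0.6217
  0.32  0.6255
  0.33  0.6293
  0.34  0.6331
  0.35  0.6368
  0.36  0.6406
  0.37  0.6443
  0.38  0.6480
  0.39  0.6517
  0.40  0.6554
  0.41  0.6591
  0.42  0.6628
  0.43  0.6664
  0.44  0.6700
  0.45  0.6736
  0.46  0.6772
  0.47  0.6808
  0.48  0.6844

σ√T = 0.16·√1.5 = 0.1960
d₁ = [ln(356/346) + (0.028 + 0.16²/2)·1.5] / 0.1960 = [0.0285 + 0.0612] / 0.1960 = 0.4577 ≈ 0.46
d₂ = d₁ − σ√T = 0.4577 − 0.1960 = 0.2617 ≈ 0.26
e^(−rT) = e^(−0.028·1.5) = 0.9589
N(d₁) = N(0.46) = 0.6772;  N(d₂) = N(0.26) = 0.6026
C = 356·0.6772 − 346·0.9589·0.6026 = 241.0832 − 199.9303 = 41.1529

$41.15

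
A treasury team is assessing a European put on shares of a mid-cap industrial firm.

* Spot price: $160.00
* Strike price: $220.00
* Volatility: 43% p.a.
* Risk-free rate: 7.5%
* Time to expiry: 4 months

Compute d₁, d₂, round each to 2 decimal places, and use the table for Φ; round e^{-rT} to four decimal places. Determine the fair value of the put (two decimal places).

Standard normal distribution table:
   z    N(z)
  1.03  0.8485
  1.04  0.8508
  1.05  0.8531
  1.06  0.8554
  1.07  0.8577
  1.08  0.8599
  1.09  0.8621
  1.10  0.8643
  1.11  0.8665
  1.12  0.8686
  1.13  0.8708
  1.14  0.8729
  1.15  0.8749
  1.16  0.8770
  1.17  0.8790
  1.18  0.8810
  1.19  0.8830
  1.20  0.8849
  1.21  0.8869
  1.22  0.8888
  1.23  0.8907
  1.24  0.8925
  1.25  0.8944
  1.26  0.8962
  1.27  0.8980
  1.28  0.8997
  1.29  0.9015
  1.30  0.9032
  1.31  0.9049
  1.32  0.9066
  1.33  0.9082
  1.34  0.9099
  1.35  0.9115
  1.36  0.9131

T = 0.3333;  σ√T = 0.2483
d₁ = [ln(160/220) + (0.075 + ½·0.43²)·0.3333] / (σ√T) = (-0.3185 + 0.0558) / 0.2483 = -1.0579 which rounds to -1.06
d₂ = -1.0579 − 0.2483 = -1.3062 which rounds to -1.31
exp(−rT) = exp(−0.075·0.3333) = 0.9753
N(−d₂) = N(1.31) = 0.9049;  N(−d₁) = N(1.06) = 0.8554
P = 220·0.9753·0.9049 − 160·0.8554 = 194.1608 − 136.8640 = 57.2968

$57.30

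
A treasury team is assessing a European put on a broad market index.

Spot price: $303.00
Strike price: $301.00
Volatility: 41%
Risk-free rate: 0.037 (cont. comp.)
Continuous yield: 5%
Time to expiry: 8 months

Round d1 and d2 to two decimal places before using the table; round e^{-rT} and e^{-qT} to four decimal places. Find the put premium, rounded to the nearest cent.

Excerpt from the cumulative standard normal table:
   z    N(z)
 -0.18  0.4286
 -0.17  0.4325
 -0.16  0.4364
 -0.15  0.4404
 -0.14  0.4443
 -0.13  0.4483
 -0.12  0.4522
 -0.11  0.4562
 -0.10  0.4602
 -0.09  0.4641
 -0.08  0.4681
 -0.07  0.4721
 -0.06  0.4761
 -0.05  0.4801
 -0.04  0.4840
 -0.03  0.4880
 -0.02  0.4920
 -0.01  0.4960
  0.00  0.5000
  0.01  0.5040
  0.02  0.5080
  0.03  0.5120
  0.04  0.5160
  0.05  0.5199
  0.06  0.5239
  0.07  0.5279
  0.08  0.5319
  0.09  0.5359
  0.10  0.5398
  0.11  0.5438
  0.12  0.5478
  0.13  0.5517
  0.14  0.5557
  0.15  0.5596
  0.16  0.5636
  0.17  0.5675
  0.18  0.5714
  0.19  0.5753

$38.76

T = 0.6667;  σ√T = 0.3348
d₁ = [ln(303/301) + (0.037 − 0.05 + 0.41²/2)·0.6667] / 0.3348 = [0.0066 + 0.0474] / 0.3348 = 0.1613 which rounds to 0.16
d₂ = d₁ − σ√T = 0.1613 − 0.3348 = -0.1735 which rounds to -0.17
e^(−qT) = e^(−0.05·0.6667) = 0.9672;  e^(−rT) = e^(−0.037·0.6667) = 0.9756
N(−d₂) = N(0.17) = 0.5675;  N(−d₁) = N(-0.16) = 0.4364
P = 301·0.9756·0.5675 − 303·0.9672·0.4364 = 166.6496 − 127.8921 = 38.7575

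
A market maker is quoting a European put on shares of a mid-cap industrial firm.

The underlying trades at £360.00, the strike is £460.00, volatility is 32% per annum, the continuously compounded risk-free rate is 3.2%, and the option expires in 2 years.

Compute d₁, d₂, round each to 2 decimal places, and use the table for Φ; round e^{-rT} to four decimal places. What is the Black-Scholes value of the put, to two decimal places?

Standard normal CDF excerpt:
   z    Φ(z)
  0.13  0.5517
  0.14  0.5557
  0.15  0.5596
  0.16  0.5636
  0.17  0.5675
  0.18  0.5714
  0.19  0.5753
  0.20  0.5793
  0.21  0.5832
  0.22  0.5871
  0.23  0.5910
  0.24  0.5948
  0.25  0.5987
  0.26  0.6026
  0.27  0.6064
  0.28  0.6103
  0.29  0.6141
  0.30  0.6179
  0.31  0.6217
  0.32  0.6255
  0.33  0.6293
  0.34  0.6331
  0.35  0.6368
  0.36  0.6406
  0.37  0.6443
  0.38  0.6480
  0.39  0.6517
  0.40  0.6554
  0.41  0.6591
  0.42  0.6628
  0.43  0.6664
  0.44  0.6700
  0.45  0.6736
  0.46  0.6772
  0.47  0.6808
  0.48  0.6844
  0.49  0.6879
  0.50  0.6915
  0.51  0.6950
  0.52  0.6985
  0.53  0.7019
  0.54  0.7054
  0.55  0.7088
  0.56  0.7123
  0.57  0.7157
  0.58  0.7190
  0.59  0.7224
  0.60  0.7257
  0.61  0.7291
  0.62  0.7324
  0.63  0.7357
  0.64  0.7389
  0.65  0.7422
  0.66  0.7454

σ√T = 0.32·√2 = 0.4525
ln(S/K) + (r + σ²/2)T = ln(360/460) + (0.032 + 0.32²/2)·2 = -0.2451 + 0.1664 = -0.0787
d₁ = -0.0787 / 0.4525 = -0.1740 ≈ -0.17
d₂ = d₁ − σ√T = -0.1740 − 0.4525 = -0.6265 ≈ -0.63
exp(−rT) = exp(−0.032·2) = 0.9380
N(−d₂) = N(0.63) = 0.7357;  N(−d₁) = N(0.17) = 0.5675
P = 460·0.9380·0.7357 − 360·0.5675 = 317.4398 − 204.3000 = 113.1398

£113.14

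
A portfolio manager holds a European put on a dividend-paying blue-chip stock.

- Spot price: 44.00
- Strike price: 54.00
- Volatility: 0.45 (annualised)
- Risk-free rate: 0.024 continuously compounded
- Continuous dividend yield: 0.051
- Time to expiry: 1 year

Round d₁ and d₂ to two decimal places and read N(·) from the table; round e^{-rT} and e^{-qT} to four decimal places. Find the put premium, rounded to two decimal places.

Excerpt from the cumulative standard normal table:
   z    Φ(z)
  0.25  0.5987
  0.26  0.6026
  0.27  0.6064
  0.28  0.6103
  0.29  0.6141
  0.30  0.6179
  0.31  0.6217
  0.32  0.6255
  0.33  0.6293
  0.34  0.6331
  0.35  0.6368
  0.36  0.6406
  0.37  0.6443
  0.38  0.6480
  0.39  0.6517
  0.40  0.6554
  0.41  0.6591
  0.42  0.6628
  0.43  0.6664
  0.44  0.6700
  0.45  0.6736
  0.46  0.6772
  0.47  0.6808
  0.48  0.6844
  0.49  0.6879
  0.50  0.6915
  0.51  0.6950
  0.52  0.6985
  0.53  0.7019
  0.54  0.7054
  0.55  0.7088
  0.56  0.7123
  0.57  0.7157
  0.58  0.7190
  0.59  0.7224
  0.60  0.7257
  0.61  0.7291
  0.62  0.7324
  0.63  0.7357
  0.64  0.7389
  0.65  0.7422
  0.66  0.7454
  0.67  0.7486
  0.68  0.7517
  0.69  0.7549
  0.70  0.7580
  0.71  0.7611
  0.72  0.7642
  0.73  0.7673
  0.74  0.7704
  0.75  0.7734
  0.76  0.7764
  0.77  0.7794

14.94

σ√T = 0.45 × 1.0000 = 0.4500
d₁ = [ln(44/54) + (0.024 − 0.051 + 0.45²/2)·1] / 0.4500 = [-0.2048 + 0.0743] / 0.4500 = -0.2901 → -0.29
d₂ = d₁ − σ√T = -0.2901 − 0.4500 = -0.7401 → -0.74
e^(−qT) = e^(−0.051·1) = 0.9503;  e^(−rT) = e^(−0.024·1) = 0.9763
P = 54·0.9763·N(0.74) − 44·0.9503·N(0.29) = 54·0.9763·0.7704 − 44·0.9503·0.6141 = 40.6156 − 25.6775 = 14.9382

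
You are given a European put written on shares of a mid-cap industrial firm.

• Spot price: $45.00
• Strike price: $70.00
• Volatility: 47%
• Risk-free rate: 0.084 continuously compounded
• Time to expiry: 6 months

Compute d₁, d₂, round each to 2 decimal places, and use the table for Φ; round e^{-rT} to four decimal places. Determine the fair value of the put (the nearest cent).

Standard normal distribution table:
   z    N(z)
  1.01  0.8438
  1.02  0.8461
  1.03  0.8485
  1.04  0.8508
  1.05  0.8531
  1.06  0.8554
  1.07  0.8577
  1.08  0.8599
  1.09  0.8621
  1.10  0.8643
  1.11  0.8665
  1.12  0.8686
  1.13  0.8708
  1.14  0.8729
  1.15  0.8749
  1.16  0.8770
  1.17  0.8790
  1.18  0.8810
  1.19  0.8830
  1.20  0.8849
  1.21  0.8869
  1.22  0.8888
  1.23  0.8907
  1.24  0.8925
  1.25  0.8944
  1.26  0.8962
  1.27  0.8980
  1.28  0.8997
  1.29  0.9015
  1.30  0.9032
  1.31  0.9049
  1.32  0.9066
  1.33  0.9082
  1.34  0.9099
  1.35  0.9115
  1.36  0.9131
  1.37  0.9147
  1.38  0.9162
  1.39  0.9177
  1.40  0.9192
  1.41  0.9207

$23.11

σ√T = 0.47·√0.5 = 0.3323
d₁ = [ln(45/70) + (0.084 + ½·0.47²)·0.5] / (σ√T) = (-0.4418 + 0.0972) / 0.3323 = -1.0369 which rounds to -1.04
d₂ = -1.0369 − 0.3323 = -1.3693 which rounds to -1.37
e^(−rT) = e^(−0.084·0.5) = 0.9589
N(−d₂) = N(1.37) = 0.9147;  N(−d₁) = N(1.04) = 0.8508
P = 70·0.9589·0.9147 − 45·0.8508 = 61.3974 − 38.2860 = 23.1114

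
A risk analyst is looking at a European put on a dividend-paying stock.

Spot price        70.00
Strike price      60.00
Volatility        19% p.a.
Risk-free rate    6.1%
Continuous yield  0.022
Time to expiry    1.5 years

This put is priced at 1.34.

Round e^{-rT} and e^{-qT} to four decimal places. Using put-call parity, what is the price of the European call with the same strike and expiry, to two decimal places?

14.31

exp(−qT) = exp(−0.022·1.5) = 0.9675;  exp(−rT) = exp(−0.061·1.5) = 0.9126
Put-call parity: C − P = S·e^(−qT) − K·e^(−rT) = 70·0.9675 − 60·0.9126 = 67.7250 − 54.7560 = 12.9690
C = P + (C − P) = 1.34 + (12.9690) = 14.3090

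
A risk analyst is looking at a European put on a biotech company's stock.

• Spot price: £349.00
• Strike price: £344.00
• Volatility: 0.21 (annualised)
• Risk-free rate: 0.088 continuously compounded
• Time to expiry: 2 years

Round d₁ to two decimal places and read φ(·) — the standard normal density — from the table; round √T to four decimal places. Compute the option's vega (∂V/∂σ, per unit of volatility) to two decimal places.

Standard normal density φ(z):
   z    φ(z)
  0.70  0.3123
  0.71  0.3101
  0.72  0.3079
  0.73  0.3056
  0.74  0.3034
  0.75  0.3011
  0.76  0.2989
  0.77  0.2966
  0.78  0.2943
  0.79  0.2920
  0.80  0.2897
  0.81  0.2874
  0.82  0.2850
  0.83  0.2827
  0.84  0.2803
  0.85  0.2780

144.12

σ√T = 0.21 × 1.4142 = 0.2970
d₁ = [ln(349/344) + (0.088 + ½·0.21²)·2] / (σ√T) = (0.0144 + 0.2201) / 0.2970 = 0.7897 → 0.79
√T = √2 = 1.4142
φ(d₁) = φ(0.79) = 0.2920
vega = S·φ(d₁)·√T = 349·0.2920·1.4142 = 144.1183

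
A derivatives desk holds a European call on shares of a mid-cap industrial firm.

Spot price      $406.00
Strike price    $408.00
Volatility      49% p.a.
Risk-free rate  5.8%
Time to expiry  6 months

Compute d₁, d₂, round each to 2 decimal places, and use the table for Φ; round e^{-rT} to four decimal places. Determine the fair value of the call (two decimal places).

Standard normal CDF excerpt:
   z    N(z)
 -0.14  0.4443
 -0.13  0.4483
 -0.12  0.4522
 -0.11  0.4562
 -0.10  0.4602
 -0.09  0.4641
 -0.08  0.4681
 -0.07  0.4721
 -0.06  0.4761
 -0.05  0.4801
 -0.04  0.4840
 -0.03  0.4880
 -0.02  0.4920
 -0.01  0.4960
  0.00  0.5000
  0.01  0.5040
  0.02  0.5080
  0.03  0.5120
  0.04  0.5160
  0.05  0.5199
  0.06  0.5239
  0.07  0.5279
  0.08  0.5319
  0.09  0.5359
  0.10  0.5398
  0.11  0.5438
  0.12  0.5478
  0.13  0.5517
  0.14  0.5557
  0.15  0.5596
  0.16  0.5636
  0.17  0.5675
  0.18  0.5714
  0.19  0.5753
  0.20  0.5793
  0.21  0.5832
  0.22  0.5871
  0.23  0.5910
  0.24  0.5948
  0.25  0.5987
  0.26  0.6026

$59.10

σ√T = 0.49 × 0.7071 = 0.3465
d₁ = [ln(406/408) + (0.058 + 0.49²/2)·0.5] / 0.3465 = [-0.0049 + 0.0890] / 0.3465 = 0.2428 ≈ 0.24
d₂ = d₁ − σ√T = 0.2428 − 0.3465 = -0.1037 ≈ -0.10
exp(−rT) = exp(−0.058·0.5) = 0.9714
N(d₁) = N(0.24) = 0.5948;  N(d₂) = N(-0.10) = 0.4602
C = 406·0.5948 − 408·0.9714·0.4602 = 241.4888 − 182.3916 = 59.0972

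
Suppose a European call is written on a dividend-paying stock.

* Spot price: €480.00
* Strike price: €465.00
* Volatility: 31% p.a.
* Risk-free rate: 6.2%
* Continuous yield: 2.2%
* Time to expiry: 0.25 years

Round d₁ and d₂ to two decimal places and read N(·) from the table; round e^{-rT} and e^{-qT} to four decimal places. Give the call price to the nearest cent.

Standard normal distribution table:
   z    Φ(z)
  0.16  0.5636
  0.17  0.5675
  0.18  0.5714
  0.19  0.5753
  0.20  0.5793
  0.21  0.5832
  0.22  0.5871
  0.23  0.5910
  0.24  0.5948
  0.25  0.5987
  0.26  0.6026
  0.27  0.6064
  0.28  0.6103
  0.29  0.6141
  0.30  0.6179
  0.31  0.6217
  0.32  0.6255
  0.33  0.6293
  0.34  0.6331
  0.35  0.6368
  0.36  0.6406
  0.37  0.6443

σ√T = 0.31 × 0.5000 = 0.1550
d₁ = [ln(480/465) + (0.062 − 0.022 + ½·0.31²)·0.25] / (σ√T) = (0.0317 + 0.0220) / 0.1550 = 0.3468 ⇒ 0.35
d₂ = 0.3468 − 0.1550 = 0.1918 ⇒ 0.19
exp(−qT) = exp(−0.022·0.25) = 0.9945;  exp(−rT) = exp(−0.062·0.25) = 0.9846
C = 480·0.9945·N(0.35) − 465·0.9846·N(0.19) = 480·0.9945·0.6368 − 465·0.9846·0.5753 = 303.9828 − 263.3948 = 40.5881

€40.59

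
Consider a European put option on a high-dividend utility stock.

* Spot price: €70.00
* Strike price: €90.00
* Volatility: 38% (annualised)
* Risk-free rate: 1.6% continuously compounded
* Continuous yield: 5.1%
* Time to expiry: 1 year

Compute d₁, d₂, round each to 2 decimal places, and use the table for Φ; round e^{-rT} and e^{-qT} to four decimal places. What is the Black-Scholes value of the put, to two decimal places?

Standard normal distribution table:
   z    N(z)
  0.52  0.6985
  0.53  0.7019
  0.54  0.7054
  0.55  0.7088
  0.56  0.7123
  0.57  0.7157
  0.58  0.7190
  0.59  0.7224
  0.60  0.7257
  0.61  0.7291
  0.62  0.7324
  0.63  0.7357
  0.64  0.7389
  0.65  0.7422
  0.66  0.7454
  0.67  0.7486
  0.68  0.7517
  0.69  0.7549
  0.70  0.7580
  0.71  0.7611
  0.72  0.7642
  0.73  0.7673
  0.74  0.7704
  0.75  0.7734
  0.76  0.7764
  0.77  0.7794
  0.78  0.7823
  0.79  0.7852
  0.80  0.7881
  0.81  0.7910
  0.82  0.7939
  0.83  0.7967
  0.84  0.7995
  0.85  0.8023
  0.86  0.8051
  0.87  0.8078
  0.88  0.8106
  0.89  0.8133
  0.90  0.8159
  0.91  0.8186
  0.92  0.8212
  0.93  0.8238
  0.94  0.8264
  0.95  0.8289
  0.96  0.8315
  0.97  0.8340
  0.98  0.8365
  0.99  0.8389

σ√T = 0.38 × 1.0000 = 0.3800
ln(S/K) + (r − q + σ²/2)T = ln(70/90) + (0.016 − 0.051 + 0.38²/2)·1 = -0.2513 + 0.0372 = -0.2141
d₁ = -0.2141 / 0.3800 = -0.5635 which rounds to -0.56
d₂ = d₁ − σ√T = -0.5635 − 0.3800 = -0.9435 which rounds to -0.94
exp(−qT) = exp(−0.051·1) = 0.9503;  exp(−rT) = exp(−0.016·1) = 0.9841
P = 90·0.9841·N(0.94) − 70·0.9503·N(0.56) = 90·0.9841·0.8264 − 70·0.9503·0.7123 = 73.1934 − 47.3829 = 25.8105

€25.81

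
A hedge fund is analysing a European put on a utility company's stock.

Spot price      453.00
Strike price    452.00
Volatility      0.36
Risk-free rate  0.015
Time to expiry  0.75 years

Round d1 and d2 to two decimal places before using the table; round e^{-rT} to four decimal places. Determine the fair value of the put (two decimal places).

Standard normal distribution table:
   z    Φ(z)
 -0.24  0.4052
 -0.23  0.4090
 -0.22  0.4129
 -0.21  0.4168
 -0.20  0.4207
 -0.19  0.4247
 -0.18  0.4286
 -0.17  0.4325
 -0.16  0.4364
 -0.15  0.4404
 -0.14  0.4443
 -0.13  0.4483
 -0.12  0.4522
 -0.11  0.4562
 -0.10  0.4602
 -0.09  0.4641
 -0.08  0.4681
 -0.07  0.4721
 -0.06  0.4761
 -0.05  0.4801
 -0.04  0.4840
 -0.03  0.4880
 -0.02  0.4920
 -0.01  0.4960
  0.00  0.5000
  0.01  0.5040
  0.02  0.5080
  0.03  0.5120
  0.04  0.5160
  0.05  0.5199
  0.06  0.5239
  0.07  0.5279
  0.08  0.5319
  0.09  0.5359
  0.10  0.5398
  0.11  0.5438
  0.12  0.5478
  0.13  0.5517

52.47

σ√T = 0.36·√0.75 = 0.3118
d₁ = [ln(453/452) + (0.015 + 0.36²/2)·0.75] / 0.3118 = [0.0022 + 0.0599] / 0.3118 = 0.1991 → 0.20
d₂ = d₁ − σ√T = 0.1991 − 0.3118 = -0.1127 → -0.11
e^(−rT) = e^(−0.015·0.75) = 0.9888
P = 452·0.9888·N(0.11) − 453·N(-0.20) = 452·0.9888·0.5438 − 453·0.4207 = 243.0447 − 190.5771 = 52.4676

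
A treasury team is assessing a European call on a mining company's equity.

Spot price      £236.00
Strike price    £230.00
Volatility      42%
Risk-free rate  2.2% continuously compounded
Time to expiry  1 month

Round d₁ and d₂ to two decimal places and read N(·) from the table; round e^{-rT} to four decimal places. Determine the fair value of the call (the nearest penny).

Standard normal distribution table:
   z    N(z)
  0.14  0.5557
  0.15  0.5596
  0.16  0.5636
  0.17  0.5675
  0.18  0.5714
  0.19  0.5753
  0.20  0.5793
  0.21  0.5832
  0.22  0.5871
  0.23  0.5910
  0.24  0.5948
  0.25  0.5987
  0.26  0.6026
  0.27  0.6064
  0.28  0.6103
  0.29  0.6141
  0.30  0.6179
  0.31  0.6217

σ√T = 0.42 × 0.2887 = 0.1212
ln(S/K) + (r + σ²/2)T = ln(236/230) + (0.022 + 0.42²/2)·0.08333 = 0.0258 + 0.0092 = 0.0349
d₁ = 0.0349 / 0.1212 = 0.2881 ≈ 0.29
d₂ = d₁ − σ√T = 0.2881 − 0.1212 = 0.1669 ≈ 0.17
e^(−rT) = e^(−0.022·0.08333) = 0.9982
N(d₁) = N(0.29) = 0.6141;  N(d₂) = N(0.17) = 0.5675
C = 236·0.6141 − 230·0.9982·0.5675 = 144.9276 − 130.2901 = 14.6375

£14.64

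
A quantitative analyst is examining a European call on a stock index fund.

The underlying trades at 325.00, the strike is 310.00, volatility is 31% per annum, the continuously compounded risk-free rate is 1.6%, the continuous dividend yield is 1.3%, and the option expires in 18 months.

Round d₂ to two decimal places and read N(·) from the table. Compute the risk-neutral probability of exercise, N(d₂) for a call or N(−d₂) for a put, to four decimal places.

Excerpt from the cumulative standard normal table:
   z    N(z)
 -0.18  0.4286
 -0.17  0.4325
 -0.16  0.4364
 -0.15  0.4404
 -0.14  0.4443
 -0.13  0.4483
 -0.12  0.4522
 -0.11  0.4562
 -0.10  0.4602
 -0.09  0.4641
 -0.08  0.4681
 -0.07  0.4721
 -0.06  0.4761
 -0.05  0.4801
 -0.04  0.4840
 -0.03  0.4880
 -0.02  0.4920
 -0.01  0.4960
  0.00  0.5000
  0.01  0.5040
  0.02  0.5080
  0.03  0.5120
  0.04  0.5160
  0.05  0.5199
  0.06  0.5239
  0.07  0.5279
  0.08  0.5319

0.4801

T = 1.5;  σ√T = 0.3797
d₁ = [ln(325/310) + (0.016 − 0.013 + ½·0.31²)·1.5] / (σ√T) = (0.0473 + 0.0766) / 0.3797 = 0.3261 ⇒ 0.33
d₂ = 0.3261 − 0.3797 = -0.0535 ⇒ -0.05
Pr(exercise) under Q = N(d₂) = 0.4801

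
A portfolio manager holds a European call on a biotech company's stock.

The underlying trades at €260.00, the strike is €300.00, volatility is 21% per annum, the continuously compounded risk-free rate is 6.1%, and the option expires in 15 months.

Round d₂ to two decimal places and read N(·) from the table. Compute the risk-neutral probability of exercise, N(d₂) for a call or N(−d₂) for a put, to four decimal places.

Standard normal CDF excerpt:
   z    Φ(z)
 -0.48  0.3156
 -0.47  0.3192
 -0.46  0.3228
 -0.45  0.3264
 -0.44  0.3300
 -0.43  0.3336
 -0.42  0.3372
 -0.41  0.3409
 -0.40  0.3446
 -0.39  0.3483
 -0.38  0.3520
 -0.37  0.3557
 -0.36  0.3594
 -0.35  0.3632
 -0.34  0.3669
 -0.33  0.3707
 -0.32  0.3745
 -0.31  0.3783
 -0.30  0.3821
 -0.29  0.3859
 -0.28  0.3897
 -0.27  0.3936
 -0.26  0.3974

0.3446

σ√T = 0.21 × 1.1180 = 0.2348
d₁ = [ln(260/300) + (0.061 + ½·0.21²)·1.25] / (σ√T) = (-0.1431 + 0.1038) / 0.2348 = -0.1673 ⇒ -0.17
d₂ = -0.1673 − 0.2348 = -0.4021 ⇒ -0.40
Pr(exercise) under Q = N(d₂) = 0.3446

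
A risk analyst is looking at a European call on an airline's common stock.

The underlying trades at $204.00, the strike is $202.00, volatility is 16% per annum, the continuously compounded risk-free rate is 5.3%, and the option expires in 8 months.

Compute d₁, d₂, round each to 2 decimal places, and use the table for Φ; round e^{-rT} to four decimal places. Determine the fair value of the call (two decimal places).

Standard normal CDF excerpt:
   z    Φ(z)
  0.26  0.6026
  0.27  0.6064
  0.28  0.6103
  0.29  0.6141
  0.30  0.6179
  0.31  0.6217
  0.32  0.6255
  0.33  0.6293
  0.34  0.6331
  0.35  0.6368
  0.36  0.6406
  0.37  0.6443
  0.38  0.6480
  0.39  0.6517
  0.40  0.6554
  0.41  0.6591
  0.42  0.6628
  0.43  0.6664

$15.45

σ√T = 0.16·√0.6667 = 0.1306
d₁ = [ln(204/202) + (0.053 + ½·0.16²)·0.6667] / (σ√T) = (0.0099 + 0.0439) / 0.1306 = 0.4112 which rounds to 0.41
d₂ = 0.4112 − 0.1306 = 0.2806 which rounds to 0.28
e^(−rT) = e^(−0.053·0.6667) = 0.9653
N(d₁) = N(0.41) = 0.6591;  N(d₂) = N(0.28) = 0.6103
C = 204·0.6591 − 202·0.9653·0.6103 = 134.4564 − 119.0028 = 15.4536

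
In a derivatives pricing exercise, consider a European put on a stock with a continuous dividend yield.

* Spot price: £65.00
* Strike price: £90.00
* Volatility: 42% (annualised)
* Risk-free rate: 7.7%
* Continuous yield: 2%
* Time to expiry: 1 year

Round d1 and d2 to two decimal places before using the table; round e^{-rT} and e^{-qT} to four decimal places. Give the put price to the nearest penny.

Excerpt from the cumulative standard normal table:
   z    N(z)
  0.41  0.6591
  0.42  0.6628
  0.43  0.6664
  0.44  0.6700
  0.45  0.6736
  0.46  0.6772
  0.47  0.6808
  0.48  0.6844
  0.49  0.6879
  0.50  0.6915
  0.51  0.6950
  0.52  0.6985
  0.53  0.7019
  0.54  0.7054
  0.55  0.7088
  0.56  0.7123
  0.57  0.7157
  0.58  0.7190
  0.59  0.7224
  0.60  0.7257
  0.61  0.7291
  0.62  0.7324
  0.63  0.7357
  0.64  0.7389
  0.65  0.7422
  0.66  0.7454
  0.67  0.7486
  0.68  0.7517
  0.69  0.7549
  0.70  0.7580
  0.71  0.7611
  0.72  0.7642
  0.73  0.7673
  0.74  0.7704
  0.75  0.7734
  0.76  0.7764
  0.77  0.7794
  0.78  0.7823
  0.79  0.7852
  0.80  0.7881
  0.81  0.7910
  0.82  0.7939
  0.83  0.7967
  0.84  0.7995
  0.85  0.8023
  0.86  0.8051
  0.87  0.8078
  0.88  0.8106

T = 1;  σ√T = 0.4200
d₁ = [ln(65/90) + (0.077 − 0.02 + 0.42²/2)·1] / 0.4200 = [-0.3254 + 0.1452] / 0.4200 = -0.4291 ≈ -0.43
d₂ = d₁ − σ√T = -0.4291 − 0.4200 = -0.8491 ≈ -0.85
e^(−qT) = e^(−0.02·1) = 0.9802;  e^(−rT) = e^(−0.077·1) = 0.9259
N(−d₂) = N(0.85) = 0.8023;  N(−d₁) = N(0.43) = 0.6664
P = 90·0.9259·0.8023 − 65·0.9802·0.6664 = 66.8565 − 42.4583 = 24.3981

£24.40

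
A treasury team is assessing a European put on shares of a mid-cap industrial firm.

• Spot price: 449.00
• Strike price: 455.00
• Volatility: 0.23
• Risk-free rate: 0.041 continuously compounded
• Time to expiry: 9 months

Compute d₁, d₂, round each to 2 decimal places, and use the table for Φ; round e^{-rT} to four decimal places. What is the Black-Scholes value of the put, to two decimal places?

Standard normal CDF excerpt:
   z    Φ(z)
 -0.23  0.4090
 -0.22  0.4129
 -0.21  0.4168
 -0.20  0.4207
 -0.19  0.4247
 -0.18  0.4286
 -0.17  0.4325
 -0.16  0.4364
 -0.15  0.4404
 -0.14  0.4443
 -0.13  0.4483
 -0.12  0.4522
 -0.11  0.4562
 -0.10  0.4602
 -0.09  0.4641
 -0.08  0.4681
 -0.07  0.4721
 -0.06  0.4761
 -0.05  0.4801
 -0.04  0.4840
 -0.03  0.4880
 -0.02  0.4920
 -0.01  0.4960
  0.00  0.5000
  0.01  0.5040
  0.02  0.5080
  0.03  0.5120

31.68

T = 0.75;  σ√T = 0.1992
d₁ = [ln(449/455) + (0.041 + 0.23²/2)·0.75] / 0.1992 = [-0.0133 + 0.0506] / 0.1992 = 0.1873 which rounds to 0.19
d₂ = d₁ − σ√T = 0.1873 − 0.1992 = -0.0119 which rounds to -0.01
exp(−rT) = exp(−0.041·0.75) = 0.9697
P = 455·0.9697·N(0.01) − 449·N(-0.19) = 455·0.9697·0.5040 − 449·0.4247 = 222.3716 − 190.6903 = 31.6813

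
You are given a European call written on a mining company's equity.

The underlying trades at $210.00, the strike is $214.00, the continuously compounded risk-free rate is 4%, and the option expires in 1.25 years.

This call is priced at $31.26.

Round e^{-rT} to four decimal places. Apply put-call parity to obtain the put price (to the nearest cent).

$24.82

e^(−rT) = e^(−0.04·1.25) = 0.9512
Put-call parity: C − P = S − K·e^(−rT) = 210 − 214·0.9512 = 210 − 203.5568 = 6.4432
P = C − (C − P) = 31.26 − (6.4432) = 24.8168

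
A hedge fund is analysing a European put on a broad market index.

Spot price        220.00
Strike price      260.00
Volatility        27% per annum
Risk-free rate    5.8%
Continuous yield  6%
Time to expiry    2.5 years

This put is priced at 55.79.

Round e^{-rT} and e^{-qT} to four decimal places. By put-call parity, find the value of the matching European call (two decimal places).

e^(−qT) = e^(−0.06·2.5) = 0.8607;  e^(−rT) = e^(−0.058·2.5) = 0.8650
Put-call parity: C − P = S·e^(−qT) − K·e^(−rT) = 220·0.8607 − 260·0.8650 = 189.3540 − 224.9000 = -35.5460
C = P + (C − P) = 55.79 + (-35.5460) = 20.2440

20.24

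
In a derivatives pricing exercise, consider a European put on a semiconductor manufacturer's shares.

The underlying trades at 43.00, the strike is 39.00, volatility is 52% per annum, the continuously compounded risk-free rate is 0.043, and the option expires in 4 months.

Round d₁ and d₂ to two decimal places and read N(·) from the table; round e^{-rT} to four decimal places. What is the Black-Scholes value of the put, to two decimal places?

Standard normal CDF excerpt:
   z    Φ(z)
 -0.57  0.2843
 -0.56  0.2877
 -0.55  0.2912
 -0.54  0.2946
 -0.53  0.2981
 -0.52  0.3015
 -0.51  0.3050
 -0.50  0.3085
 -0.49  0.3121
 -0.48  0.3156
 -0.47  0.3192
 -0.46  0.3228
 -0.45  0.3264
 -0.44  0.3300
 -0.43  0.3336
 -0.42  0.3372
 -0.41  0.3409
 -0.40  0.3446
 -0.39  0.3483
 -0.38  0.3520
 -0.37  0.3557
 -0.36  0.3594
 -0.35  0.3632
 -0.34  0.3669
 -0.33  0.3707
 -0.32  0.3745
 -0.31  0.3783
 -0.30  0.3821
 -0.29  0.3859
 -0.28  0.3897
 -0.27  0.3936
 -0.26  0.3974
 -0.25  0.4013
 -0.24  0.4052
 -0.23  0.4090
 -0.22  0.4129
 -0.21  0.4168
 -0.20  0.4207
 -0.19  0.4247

2.91

σ√T = 0.52 × 0.5774 = 0.3002
d₁ = [ln(43/39) + (0.043 + 0.52²/2)·0.3333] / 0.3002 = [0.0976 + 0.0594] / 0.3002 = 0.5231 which rounds to 0.52
d₂ = d₁ − σ√T = 0.5231 − 0.3002 = 0.2229 which rounds to 0.22
exp(−rT) = exp(−0.043·0.3333) = 0.9858
N(−d₂) = N(-0.22) = 0.4129;  N(−d₁) = N(-0.52) = 0.3015
P = 39·0.9858·0.4129 − 43·0.3015 = 15.8744 − 12.9645 = 2.9099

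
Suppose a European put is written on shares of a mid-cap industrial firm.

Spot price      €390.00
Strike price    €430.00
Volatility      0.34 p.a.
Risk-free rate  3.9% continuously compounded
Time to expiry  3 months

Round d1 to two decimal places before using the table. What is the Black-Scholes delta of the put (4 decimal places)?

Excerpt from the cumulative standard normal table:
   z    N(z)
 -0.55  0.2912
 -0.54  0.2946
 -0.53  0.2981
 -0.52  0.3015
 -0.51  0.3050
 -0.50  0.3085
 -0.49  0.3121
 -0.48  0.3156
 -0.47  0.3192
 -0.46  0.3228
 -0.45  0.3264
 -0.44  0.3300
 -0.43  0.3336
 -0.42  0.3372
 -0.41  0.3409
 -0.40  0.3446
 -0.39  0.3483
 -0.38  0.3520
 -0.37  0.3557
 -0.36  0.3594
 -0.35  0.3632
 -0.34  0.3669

σ√T = 0.34 × 0.5000 = 0.1700
d₁ = [ln(390/430) + (0.039 + ½·0.34²)·0.25] / (σ√T) = (-0.0976 + 0.0242) / 0.1700 = -0.4320 → -0.43
N(d₁) = N(-0.43) = 0.3336
Δ_put = N(d₁) − 1 = 0.3336 − 1 = -0.6664

-0.6664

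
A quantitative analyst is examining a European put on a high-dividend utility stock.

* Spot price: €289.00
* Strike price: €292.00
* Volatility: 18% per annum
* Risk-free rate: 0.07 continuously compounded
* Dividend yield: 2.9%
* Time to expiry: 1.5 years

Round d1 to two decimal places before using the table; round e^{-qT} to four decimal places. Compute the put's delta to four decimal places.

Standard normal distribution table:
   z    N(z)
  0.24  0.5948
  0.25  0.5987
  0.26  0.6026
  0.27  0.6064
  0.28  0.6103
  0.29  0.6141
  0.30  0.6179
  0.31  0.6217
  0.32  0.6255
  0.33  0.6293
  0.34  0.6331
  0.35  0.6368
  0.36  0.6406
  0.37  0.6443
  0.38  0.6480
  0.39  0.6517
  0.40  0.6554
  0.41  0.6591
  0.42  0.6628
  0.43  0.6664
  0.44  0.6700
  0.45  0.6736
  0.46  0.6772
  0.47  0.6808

σ√T = 0.18·√1.5 = 0.2205
d₁ = [ln(289/292) + (0.07 − 0.029 + ½·0.18²)·1.5] / (σ√T) = (-0.0103 + 0.0858) / 0.2205 = 0.3424 ⇒ 0.34
N(d₁) = N(0.34) = 0.6331
Δ_put = exp(−qT)·(N(d₁) − 1) = 0.9574·(0.6331 − 1) = -0.3513

-0.3513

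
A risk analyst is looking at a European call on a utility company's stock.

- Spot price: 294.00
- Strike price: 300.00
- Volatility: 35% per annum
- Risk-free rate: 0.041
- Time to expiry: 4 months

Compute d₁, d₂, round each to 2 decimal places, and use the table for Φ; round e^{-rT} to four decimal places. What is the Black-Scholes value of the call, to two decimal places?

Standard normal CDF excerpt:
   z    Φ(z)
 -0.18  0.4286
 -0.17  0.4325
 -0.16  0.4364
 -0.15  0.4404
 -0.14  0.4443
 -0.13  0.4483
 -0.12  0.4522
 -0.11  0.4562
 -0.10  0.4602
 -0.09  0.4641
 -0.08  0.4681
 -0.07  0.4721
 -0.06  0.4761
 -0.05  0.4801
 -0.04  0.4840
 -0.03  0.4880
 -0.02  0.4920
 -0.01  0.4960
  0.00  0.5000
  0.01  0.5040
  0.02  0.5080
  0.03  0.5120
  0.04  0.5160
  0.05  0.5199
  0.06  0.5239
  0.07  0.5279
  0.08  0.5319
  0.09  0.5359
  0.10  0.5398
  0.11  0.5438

22.54

σ√T = 0.35·√0.3333 = 0.2021
ln(S/K) + (r + σ²/2)T = ln(294/300) + (0.041 + 0.35²/2)·0.3333 = -0.0202 + 0.0341 = 0.0139
d₁ = 0.0139 / 0.2021 = 0.0687 ⇒ 0.07
d₂ = d₁ − σ√T = 0.0687 − 0.2021 = -0.1334 ⇒ -0.13
e^(−rT) = e^(−0.041·0.3333) = 0.9864
N(d₁) = N(0.07) = 0.5279;  N(d₂) = N(-0.13) = 0.4483
C = 294·0.5279 − 300·0.9864·0.4483 = 155.2026 − 132.6609 = 22.5417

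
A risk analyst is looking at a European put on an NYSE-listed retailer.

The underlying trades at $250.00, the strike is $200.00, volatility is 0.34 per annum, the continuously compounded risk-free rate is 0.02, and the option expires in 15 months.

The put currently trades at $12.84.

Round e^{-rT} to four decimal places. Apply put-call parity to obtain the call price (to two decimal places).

exp(−rT) = exp(−0.02·1.25) = 0.9753
Put-call parity: C − P = S − K·e^(−rT) = 250 − 200·0.9753 = 250 − 195.0600 = 54.9400
C = P + (C − P) = 12.84 + (54.9400) = 67.7800

$67.78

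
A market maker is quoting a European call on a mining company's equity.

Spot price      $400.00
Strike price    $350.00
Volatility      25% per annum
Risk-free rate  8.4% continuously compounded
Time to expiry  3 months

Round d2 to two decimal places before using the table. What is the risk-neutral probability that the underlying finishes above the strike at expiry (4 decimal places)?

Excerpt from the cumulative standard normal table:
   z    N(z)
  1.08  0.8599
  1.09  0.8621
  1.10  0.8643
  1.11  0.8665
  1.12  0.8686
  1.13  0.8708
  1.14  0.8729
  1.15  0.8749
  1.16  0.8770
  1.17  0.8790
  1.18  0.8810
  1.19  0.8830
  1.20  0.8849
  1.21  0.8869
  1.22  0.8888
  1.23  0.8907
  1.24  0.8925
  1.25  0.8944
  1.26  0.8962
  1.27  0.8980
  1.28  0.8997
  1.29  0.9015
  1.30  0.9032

T = 0.25;  σ√T = 0.1250
ln(S/K) + (r + σ²/2)T = ln(400/350) + (0.084 + 0.25²/2)·0.25 = 0.1335 + 0.0288 = 0.1623
d₁ = 0.1623 / 0.1250 = 1.2988 ≈ 1.30
d₂ = d₁ − σ√T = 1.2988 − 0.1250 = 1.1738 ≈ 1.17
Risk-neutral Pr[S_T > K] = N(d₂) = N(1.17) = 0.8790

0.8790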